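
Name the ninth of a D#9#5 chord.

D#9#5 is built on D♯; its 9th is a major 9th above the root.
A second above D uses the letter E, and the major 9th above D♯ is E♯.

E♯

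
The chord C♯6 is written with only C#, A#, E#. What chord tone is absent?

G#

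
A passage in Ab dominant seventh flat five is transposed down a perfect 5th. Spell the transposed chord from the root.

A perfect 5th down from A-flat is D-flat, so the new chord is D-flat dominant seventh flat five.
root → D-flat
3rd (major 3rd) → F
5th (diminished 5th) → A-double-flat
7th (minor 7th) → C-flat

D-flat, F, A-double-flat, C-flat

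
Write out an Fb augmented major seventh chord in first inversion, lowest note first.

Ab – C – Eb – Fb

In root position, Fb augmented major seventh is Fb–Ab–C–Eb.
First inversion puts the third (Ab) in the bass.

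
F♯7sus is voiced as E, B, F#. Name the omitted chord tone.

The full F♯7sus chord is F#, B, C#, E.
Comparing with the voicing, the perfect 5th (5th) — C# — is absent.

C#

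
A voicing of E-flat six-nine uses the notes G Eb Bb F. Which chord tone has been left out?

C

The full E-flat six-nine chord is Eb, G, Bb, C, F.
Comparing with the voicing, the major 6th (6th) — C — is absent.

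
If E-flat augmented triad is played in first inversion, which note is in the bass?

G

E-flat augmented triad in root position is E♭–G–B.
First inversion places the third in the bass, which is G.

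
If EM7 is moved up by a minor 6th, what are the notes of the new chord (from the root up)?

A minor 6th up from E is C, so the new chord is C major seventh.
Root: C
Major 3rd (3rd): E
Perfect 5th (5th): G
Major 7th (7th): B

C, E, G, B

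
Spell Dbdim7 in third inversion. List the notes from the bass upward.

Cbb  Db  Fb  Abb

Dbdim7 = Db–Fb–Abb–Cbb; third inversion → seventh (Cbb) lowest.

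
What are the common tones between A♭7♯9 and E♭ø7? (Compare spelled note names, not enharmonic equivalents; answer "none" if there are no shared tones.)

Eb – Gb

A♭7♯9: Ab C Eb Gb B
E♭ø7: Eb Gb Bbb Db
Common to both → Eb, Gb.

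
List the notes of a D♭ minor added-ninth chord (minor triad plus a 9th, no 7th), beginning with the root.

D-flat, F-flat, A-flat, E-flat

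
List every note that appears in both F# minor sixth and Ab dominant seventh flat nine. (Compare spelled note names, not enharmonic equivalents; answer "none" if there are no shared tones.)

none

F# minor sixth = F#, A, C#, D#.
Ab dominant seventh flat nine = Ab, C, Eb, Gb, Bbb.
Shared: none.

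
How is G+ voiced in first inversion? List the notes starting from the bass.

G+ = G–B–D♯; first inversion → third (B) lowest.

B – D♯ – G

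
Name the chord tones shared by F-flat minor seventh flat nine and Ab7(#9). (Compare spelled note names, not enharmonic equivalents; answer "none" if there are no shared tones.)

F-flat minor seventh flat nine = F♭, A𝄫, C♭, E𝄫, G𝄫.
Ab7(#9) = A♭, C, E♭, G♭, B.
Shared: none.

none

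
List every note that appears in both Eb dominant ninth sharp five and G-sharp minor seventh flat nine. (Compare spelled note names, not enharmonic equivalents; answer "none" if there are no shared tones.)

Eb dominant ninth sharp five: E-flat G B D-flat F
G-sharp minor seventh flat nine: G-sharp B D-sharp F-sharp A
Common to both → B.

B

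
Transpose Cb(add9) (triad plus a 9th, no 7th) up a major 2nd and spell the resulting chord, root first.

Db, F, Ab, Eb

Cb up a major 2nd → Db. New chord: Db added-ninth.
Db — root
F — major 3rd
Ab — perfect 5th
Eb — major 9th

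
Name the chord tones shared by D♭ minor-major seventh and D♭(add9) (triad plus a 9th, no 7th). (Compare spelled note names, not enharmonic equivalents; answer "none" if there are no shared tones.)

D♭ minor-major seventh = Db, Fb, Ab, C.
D♭(add9) = Db, F, Ab, Eb.
Shared: Db, Ab.

Db – Ab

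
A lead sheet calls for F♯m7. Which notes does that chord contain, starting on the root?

F♯m7: minor seventh on F#.
- root: F#
- minor 3rd: A
- perfect 5th: C#
- minor 7th: E

F#, A, C#, E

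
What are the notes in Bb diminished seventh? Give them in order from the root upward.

Root B-flat, quality diminished seventh:
B-flat — root
D-flat — minor 3rd
F-flat — diminished 5th
A-double-flat — diminished 7th

B-flat – D-flat – F-flat – A-double-flat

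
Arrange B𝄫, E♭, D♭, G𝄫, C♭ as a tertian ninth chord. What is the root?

Stacking in thirds gives C♭ – E♭ – G𝄫 – B𝄫 – D♭, so C♭ is the root — C♭ dominant ninth flat five.

C♭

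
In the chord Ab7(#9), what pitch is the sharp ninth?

B

Root of Ab7(#9) = Ab. The 9th is an augmented 9th: Ab up an augmented 9th → B.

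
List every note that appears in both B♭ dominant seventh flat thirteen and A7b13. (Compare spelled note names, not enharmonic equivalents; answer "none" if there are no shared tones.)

F

B♭ dominant seventh flat thirteen = Bb, D, F, Ab, Gb.
A7b13 = A, C#, E, G, F.
Shared: F.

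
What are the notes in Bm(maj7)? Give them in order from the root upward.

Bm(maj7) is a minor-major seventh built on B.
- root: B
- minor 3rd: D
- perfect 5th: F#
- major 7th: A#

B  D  F#  A#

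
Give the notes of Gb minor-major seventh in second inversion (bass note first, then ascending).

In root position, Gb minor-major seventh is G-flat–B-double-flat–D-flat–F.
Second inversion puts the fifth (D-flat) in the bass.

D-flat, F, G-flat, B-double-flat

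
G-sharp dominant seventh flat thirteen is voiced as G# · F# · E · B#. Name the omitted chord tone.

G-sharp dominant seventh flat thirteen = G#, B#, D#, F#, E. The voicing lacks the 5th (perfect 5th), D#.

D#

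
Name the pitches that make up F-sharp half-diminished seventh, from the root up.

F#, A, C, E

F-sharp half-diminished seventh: half-diminished seventh on F#.
- root: F#
- minor 3rd: A
- diminished 5th: C
- minor 7th: E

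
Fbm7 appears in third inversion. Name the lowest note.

E𝄫

Fbm7 in root position is F♭–A𝄫–C♭–E𝄫.
Third inversion places the seventh in the bass, which is E𝄫.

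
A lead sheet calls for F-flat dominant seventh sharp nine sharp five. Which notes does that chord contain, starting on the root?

F-flat, A-flat, C, E-double-flat, G

F-flat dominant seventh sharp nine sharp five is a dominant seventh sharp nine sharp five built on F-flat.
root → F-flat
3rd (major 3rd) → A-flat
5th (augmented 5th) → C
7th (minor 7th) → E-double-flat
9th (augmented 9th) → G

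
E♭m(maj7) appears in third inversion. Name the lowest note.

E♭m(maj7) = E♭–G♭–B♭–D. Third inversion → seventh in the bass = D.

D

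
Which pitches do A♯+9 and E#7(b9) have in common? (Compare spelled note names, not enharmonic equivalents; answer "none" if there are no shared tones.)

B#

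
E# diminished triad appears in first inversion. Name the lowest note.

G♯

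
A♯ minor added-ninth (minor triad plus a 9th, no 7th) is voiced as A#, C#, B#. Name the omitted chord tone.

The full A♯ minor added-ninth chord is A#, C#, E#, B#.
Comparing with the voicing, the perfect 5th (5th) — E# — is absent.

E#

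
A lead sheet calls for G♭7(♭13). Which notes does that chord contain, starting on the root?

Root Gb, quality dominant seventh flat thirteen:
Root: Gb
Major 3rd (3rd): Bb
Perfect 5th (5th): Db
Minor 7th (7th): Fb
Minor 13th (13th): Ebb

Gb, Bb, Db, Fb, Ebb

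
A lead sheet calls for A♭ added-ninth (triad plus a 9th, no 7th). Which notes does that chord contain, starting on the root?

A-flat C E-flat B-flat

A♭ added-ninth is an added-ninth built on A-flat.
root → A-flat
3rd (major 3rd) → C
5th (perfect 5th) → E-flat
9th (major 9th) → B-flat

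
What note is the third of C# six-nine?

C# six-nine is built on C-sharp; its 3rd is a major 3rd above the root.
A third above C uses the letter E, and the major 3rd above C-sharp is E-sharp.

E-sharp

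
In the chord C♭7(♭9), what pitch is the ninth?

Dbb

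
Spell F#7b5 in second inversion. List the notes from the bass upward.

C, E, F#, A#

F#7b5 = F#–A#–C–E; second inversion → fifth (C) lowest.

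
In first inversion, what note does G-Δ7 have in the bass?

G-Δ7 = G–Bb–D–F#. First inversion → third in the bass = Bb.

Bb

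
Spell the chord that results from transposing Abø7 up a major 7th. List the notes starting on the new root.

G  B♭  D♭  F

Transposed root: A♭ → G (major 7th up). So we spell G half-diminished seventh:
G — root
B♭ — minor 3rd
D♭ — diminished 5th
F — minor 7th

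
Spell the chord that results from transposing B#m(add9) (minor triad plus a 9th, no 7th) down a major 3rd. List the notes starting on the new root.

A major 3rd down from B# is G#, so the new chord is G# minor added-ninth.
G# — root
B — minor 3rd
D# — perfect 5th
A# — major 9th

G#, B, D#, A#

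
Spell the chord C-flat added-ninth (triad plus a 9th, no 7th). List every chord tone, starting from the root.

C-flat added-ninth: added-ninth on C♭.
- root: C♭
- major 3rd: E♭
- perfect 5th: G♭
- major 9th: D♭

C♭ – E♭ – G♭ – D♭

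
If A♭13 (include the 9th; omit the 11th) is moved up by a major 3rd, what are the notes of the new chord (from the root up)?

Ab up a major 3rd → C. New chord: C dominant thirteenth.
- root: C
- major 3rd: E
- perfect 5th: G
- minor 7th: Bb
- major 9th: D
- major 13th: A

C  E  G  Bb  D  A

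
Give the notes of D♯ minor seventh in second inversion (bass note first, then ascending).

A# C# D# F#

In root position, D♯ minor seventh is D#–F#–A#–C#.
Second inversion puts the fifth (A#) in the bass.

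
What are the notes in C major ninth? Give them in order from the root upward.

Root C, quality major ninth:
root → C
3rd (major 3rd) → E
5th (perfect 5th) → G
7th (major 7th) → B
9th (major 9th) → D

C E G B D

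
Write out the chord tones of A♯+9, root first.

A#  C##  E##  G#  B#

Root A#, quality dominant ninth sharp five:
Root: A#
Major 3rd (3rd): C##
Augmented 5th (5th): E##
Minor 7th (7th): G#
Major 9th (9th): B#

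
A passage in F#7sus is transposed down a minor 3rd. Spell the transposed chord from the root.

F# down a minor 3rd → D#. New chord: D# dominant seventh suspended fourth.
Root: D#
Perfect 4th (4th): G#
Perfect 5th (5th): A#
Minor 7th (7th): C#

D#  G#  A#  C#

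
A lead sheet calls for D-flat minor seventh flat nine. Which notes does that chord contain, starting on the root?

D-flat minor seventh flat nine is a minor seventh flat nine built on D-flat.
root → D-flat
3rd (minor 3rd) → F-flat
5th (perfect 5th) → A-flat
7th (minor 7th) → C-flat
9th (minor 9th) → E-double-flat

D-flat, F-flat, A-flat, C-flat, E-double-flat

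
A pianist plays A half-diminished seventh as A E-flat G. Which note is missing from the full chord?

C

A half-diminished seventh = A, C, E-flat, G. The voicing lacks the 3rd (minor 3rd), C.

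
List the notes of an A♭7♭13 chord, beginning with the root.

Ab  C  Eb  Gb  Fb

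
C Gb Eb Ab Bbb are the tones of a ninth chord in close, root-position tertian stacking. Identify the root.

Ab

Arranged so that each adjacent pair is a third by letter name: Ab – C – Eb – Gb – Bbb.
The bottom of that stack, Ab, is the root (this is Ab dominant seventh flat nine).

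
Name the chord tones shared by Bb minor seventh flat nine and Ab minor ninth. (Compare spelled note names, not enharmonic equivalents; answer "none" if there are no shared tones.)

Bb minor seventh flat nine: B-flat D-flat F A-flat C-flat
Ab minor ninth: A-flat C-flat E-flat G-flat B-flat
Common to both → B-flat, A-flat, C-flat.

B-flat  A-flat  C-flat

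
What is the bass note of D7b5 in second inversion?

Ab

D7b5 = D–F#–Ab–C. Second inversion → fifth in the bass = Ab.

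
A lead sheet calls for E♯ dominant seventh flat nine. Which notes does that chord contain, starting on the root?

E♯ dominant seventh flat nine is a dominant seventh flat nine built on E-sharp.
E-sharp — root
G-double-sharp — major 3rd
B-sharp — perfect 5th
D-sharp — minor 7th
F-sharp — minor 9th

E-sharp  G-double-sharp  B-sharp  D-sharp  F-sharp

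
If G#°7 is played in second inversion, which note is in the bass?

G#°7 in root position is G#–B–D–F.
Second inversion places the fifth in the bass, which is D.

D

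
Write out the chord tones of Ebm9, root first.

Eb  Gb  Bb  Db  F

Ebm9 is a minor ninth built on Eb.
root → Eb
3rd (minor 3rd) → Gb
5th (perfect 5th) → Bb
7th (minor 7th) → Db
9th (major 9th) → F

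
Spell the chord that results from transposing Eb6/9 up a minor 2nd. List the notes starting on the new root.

Fb  Ab  Cb  Db  Gb

Transposed root: Eb → Fb (minor 2nd up). So we spell Fb six-nine:
Fb — root
Ab — major 3rd
Cb — perfect 5th
Db — major 6th
Gb — major 9th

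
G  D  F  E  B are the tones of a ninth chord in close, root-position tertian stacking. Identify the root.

E

Arranged so that each adjacent pair is a third by letter name: E – G – B – D – F.
The bottom of that stack, E, is the root (this is E minor seventh flat nine).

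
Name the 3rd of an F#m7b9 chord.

Root of F#m7b9 = F♯. The 3rd is a minor 3rd: F♯ up a minor 3rd → A.

A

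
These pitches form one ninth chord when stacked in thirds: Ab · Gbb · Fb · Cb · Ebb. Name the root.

Fb

Stacking in thirds gives Fb – Ab – Cb – Ebb – Gbb, so Fb is the root — Fb dominant seventh flat nine.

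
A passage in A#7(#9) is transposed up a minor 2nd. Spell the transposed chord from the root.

B  D#  F#  A  C##

Transposed root: A# → B (minor 2nd up). So we spell B dominant seventh sharp nine:
Root: B
Major 3rd (3rd): D#
Perfect 5th (5th): F#
Minor 7th (7th): A
Augmented 9th (9th): C##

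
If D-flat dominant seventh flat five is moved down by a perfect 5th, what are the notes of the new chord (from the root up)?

Gb Bb Dbb Fb

Db down a perfect 5th → Gb. New chord: Gb dominant seventh flat five.
Root: Gb
Major 3rd (3rd): Bb
Diminished 5th (5th): Dbb
Minor 7th (7th): Fb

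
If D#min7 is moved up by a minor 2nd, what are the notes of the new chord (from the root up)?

D# up a minor 2nd → E. New chord: E minor seventh.
- root: E
- minor 3rd: G
- perfect 5th: B
- minor 7th: D

E, G, B, D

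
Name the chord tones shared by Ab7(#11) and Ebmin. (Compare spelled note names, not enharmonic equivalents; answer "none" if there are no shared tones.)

Ab7(#11): A♭ C E♭ G♭ D
Ebmin: E♭ G♭ B♭
Common to both → E♭, G♭.

E♭  G♭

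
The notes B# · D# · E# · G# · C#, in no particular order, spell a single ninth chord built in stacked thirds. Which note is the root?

C#

Arranged so that each adjacent pair is a third by letter name: C# – E# – G# – B# – D#.
The bottom of that stack, C#, is the root (this is C# major ninth).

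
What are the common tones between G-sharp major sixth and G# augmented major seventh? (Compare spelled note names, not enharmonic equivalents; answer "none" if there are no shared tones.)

G-sharp  B-sharp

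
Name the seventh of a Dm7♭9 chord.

Dm7♭9 is built on D; its 7th is a minor 7th above the root.
A seventh above D uses the letter C, and the minor 7th above D is C.

C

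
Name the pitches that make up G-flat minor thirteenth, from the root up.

Gb – Bbb – Db – Fb – Ab – Cb – Eb

G-flat minor thirteenth: minor thirteenth on Gb.
root → Gb
3rd (minor 3rd) → Bbb
5th (perfect 5th) → Db
7th (minor 7th) → Fb
9th (major 9th) → Ab
11th (perfect 11th) → Cb
13th (major 13th) → Eb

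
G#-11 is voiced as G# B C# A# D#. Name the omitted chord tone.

The full G#-11 chord is G#, B, D#, F#, A#, C#.
Comparing with the voicing, the minor 7th (7th) — F# — is absent.

F#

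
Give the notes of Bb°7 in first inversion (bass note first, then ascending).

Db  Fb  Abb  Bb

In root position, Bb°7 is Bb–Db–Fb–Abb.
First inversion puts the third (Db) in the bass.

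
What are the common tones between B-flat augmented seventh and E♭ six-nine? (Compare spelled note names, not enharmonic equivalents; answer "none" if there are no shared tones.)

B-flat augmented seventh: B♭ D F♯ A♭
E♭ six-nine: E♭ G B♭ C F
Common to both → B♭.

B♭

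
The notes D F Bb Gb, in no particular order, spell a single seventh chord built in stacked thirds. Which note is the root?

Arranged so that each adjacent pair is a third by letter name: Gb – Bb – D – F.
The bottom of that stack, Gb, is the root (this is Gb augmented major seventh).

Gb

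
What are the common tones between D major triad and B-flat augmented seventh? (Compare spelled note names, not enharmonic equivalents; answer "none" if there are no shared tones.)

D – F#

D major triad = D, F#, A.
B-flat augmented seventh = Bb, D, F#, Ab.
Shared: D, F#.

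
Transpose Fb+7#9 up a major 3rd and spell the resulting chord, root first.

Transposed root: Fb → Ab (major 3rd up). So we spell Ab dominant seventh sharp nine sharp five:
- root: Ab
- major 3rd: C
- augmented 5th: E
- minor 7th: Gb
- augmented 9th: B

Ab C E Gb B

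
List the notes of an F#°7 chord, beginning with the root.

F#°7: diminished seventh on F#.
- root: F#
- minor 3rd: A
- diminished 5th: C
- diminished 7th: Eb

F# – A – C – Eb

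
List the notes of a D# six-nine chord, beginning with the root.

D-sharp, F-double-sharp, A-sharp, B-sharp, E-sharp

D# six-nine: six-nine on D-sharp.
Root: D-sharp
Major 3rd (3rd): F-double-sharp
Perfect 5th (5th): A-sharp
Major 6th (6th): B-sharp
Major 9th (9th): E-sharp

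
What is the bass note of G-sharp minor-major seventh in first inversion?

B

G-sharp minor-major seventh in root position is G#–B–D#–F##.
First inversion places the third in the bass, which is B.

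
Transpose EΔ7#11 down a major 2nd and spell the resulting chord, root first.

E down a major 2nd → D. New chord: D major seventh sharp eleven.
D — root
F# — major 3rd
A — perfect 5th
C# — major 7th
G# — augmented 11th

D, F#, A, C#, G#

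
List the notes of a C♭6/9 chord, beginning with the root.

C♭6/9 is a six-nine built on Cb.
root → Cb
3rd (major 3rd) → Eb
5th (perfect 5th) → Gb
6th (major 6th) → Ab
9th (major 9th) → Db

Cb  Eb  Gb  Ab  Db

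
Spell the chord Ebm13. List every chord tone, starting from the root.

Ebm13: minor thirteenth on E♭.
Root: E♭
Minor 3rd (3rd): G♭
Perfect 5th (5th): B♭
Minor 7th (7th): D♭
Major 9th (9th): F
Perfect 11th (11th): A♭
Major 13th (13th): C

E♭  G♭  B♭  D♭  F  A♭  C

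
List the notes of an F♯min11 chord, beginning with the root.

F#, A, C#, E, G#, B

F♯min11 is a minor eleventh built on F#.
F# — root
A — minor 3rd
C# — perfect 5th
E — minor 7th
G# — major 9th
B — perfect 11th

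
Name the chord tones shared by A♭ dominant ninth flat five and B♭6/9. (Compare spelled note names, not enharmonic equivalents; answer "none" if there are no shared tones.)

A♭ dominant ninth flat five = Ab, C, Ebb, Gb, Bb.
B♭6/9 = Bb, D, F, G, C.
Shared: C, Bb.

C, Bb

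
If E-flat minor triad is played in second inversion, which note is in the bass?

B-flat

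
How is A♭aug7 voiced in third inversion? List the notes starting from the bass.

Gb, Ab, C, E

In root position, A♭aug7 is Ab–C–E–Gb.
Third inversion puts the seventh (Gb) in the bass.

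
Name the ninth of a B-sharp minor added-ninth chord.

C##

Root of B-sharp minor added-ninth = B#. The 9th is a major 9th: B# up a major 9th → C##.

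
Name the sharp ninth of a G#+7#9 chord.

A##

Root of G#+7#9 = G#. The 9th is an augmented 9th: G# up an augmented 9th → A##.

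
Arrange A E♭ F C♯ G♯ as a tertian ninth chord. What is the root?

Arranged so that each adjacent pair is a third by letter name: F – A – C♯ – E♭ – G♯.
The bottom of that stack, F, is the root (this is F dominant seventh sharp nine sharp five).

F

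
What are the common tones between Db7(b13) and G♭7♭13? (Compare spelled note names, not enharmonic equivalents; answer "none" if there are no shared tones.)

Db7(b13) = Db, F, Ab, Cb, Bbb.
G♭7♭13 = Gb, Bb, Db, Fb, Ebb.
Shared: Db.

Db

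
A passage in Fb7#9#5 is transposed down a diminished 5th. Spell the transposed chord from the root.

Transposed root: Fb → Bb (diminished 5th down). So we spell Bb dominant seventh sharp nine sharp five:
root → Bb
3rd (major 3rd) → D
5th (augmented 5th) → F#
7th (minor 7th) → Ab
9th (augmented 9th) → C#

Bb  D  F#  Ab  C#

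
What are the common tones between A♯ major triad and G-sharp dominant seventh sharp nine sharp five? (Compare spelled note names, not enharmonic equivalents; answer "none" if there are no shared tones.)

A♯ major triad: A-sharp C-double-sharp E-sharp
G-sharp dominant seventh sharp nine sharp five: G-sharp B-sharp D-double-sharp F-sharp A-double-sharp
Common to both → none.

none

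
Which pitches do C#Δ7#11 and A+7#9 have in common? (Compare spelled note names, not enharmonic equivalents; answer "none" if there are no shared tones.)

C#  E#  B#

C#Δ7#11 = C#, E#, G#, B#, F##.
A+7#9 = A, C#, E#, G, B#.
Shared: C#, E#, B#.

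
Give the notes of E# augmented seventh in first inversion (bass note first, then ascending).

E# augmented seventh = E#–G##–B##–D#; first inversion → third (G##) lowest.

G##  B##  D#  E#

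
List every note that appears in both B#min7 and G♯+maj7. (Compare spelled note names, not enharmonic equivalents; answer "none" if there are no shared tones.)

B#min7 = B#, D#, F##, A#.
G♯+maj7 = G#, B#, D##, F##.
Shared: B#, F##.

B#  F##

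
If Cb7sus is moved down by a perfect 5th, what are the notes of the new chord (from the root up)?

Fb, Bbb, Cb, Ebb

Cb down a perfect 5th → Fb. New chord: Fb dominant seventh suspended fourth.
Root: Fb
Perfect 4th (4th): Bbb
Perfect 5th (5th): Cb
Minor 7th (7th): Ebb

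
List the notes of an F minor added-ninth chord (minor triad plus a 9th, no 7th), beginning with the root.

F, A-flat, C, G

F minor added-ninth is a minor added-ninth built on F.
Root: F
Minor 3rd (3rd): A-flat
Perfect 5th (5th): C
Major 9th (9th): G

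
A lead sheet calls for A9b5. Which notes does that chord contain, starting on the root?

Root A, quality dominant ninth flat five:
- root: A
- major 3rd: C#
- diminished 5th: Eb
- minor 7th: G
- major 9th: B

A  C#  Eb  G  B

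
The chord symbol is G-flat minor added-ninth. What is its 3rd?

B-double-flat

G-flat minor added-ninth is built on G-flat; its 3rd is a minor 3rd above the root.
A third above G uses the letter B, and the minor 3rd above G-flat is B-double-flat.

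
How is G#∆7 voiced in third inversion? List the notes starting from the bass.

G#∆7 = G#–B#–D#–F##; third inversion → seventh (F##) lowest.

F##  G#  B#  D#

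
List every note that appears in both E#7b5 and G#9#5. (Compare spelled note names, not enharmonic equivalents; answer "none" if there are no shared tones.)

none

E#7b5 = E#, G##, B, D#.
G#9#5 = G#, B#, D##, F#, A#.
Shared: none.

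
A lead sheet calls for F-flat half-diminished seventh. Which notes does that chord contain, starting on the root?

Root F-flat, quality half-diminished seventh:
Root: F-flat
Minor 3rd (3rd): A-double-flat
Diminished 5th (5th): C-double-flat
Minor 7th (7th): E-double-flat

F-flat, A-double-flat, C-double-flat, E-double-flat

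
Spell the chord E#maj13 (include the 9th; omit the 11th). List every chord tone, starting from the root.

E#maj13: major thirteenth on E#.
- root: E#
- major 3rd: G##
- perfect 5th: B#
- major 7th: D##
- major 9th: F##
- major 13th: C##

E#, G##, B#, D##, F##, C##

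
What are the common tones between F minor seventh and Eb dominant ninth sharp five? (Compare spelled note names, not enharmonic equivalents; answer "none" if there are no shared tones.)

F, E-flat

F minor seventh: F A-flat C E-flat
Eb dominant ninth sharp five: E-flat G B D-flat F
Common to both → F, E-flat.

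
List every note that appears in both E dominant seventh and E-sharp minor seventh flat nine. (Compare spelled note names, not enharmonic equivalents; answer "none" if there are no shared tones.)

G-sharp

E dominant seventh: E G-sharp B D
E-sharp minor seventh flat nine: E-sharp G-sharp B-sharp D-sharp F-sharp
Common to both → G-sharp.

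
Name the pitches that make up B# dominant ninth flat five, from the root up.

B# D## F# A# C##

Root B#, quality dominant ninth flat five:
B# — root
D## — major 3rd
F# — diminished 5th
A# — minor 7th
C## — major 9th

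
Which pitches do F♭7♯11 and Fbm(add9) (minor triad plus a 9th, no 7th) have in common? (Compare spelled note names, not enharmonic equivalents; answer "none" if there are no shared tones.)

Fb, Cb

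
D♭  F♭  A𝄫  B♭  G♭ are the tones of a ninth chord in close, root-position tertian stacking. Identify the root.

G♭

Arranged so that each adjacent pair is a third by letter name: G♭ – B♭ – D♭ – F♭ – A𝄫.
The bottom of that stack, G♭, is the root (this is G♭ dominant seventh flat nine).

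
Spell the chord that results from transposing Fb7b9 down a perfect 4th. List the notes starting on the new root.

Cb Eb Gb Bbb Dbb

Transposed root: Fb → Cb (perfect 4th down). So we spell Cb dominant seventh flat nine:
Cb — root
Eb — major 3rd
Gb — perfect 5th
Bbb — minor 7th
Dbb — minor 9th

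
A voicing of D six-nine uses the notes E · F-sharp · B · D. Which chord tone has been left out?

A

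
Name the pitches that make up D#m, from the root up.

D♯, F♯, A♯

D#m: minor triad on D♯.
D♯ — root
F♯ — minor 3rd
A♯ — perfect 5th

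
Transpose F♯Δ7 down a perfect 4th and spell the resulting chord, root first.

C♯  E♯  G♯  B♯

F♯ down a perfect 4th → C♯. New chord: C♯ major seventh.
Root: C♯
Major 3rd (3rd): E♯
Perfect 5th (5th): G♯
Major 7th (7th): B♯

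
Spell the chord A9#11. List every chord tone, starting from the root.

Root A, quality dominant ninth sharp eleven:
Root: A
Major 3rd (3rd): C♯
Perfect 5th (5th): E
Minor 7th (7th): G
Major 9th (9th): B
Augmented 11th (11th): D♯

A, C♯, E, G, B, D♯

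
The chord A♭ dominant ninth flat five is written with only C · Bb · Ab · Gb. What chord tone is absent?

The full A♭ dominant ninth flat five chord is Ab, C, Ebb, Gb, Bb.
Comparing with the voicing, the diminished 5th (5th) — Ebb — is absent.

Ebb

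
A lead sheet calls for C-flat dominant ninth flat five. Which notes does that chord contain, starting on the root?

Root C-flat, quality dominant ninth flat five:
Root: C-flat
Major 3rd (3rd): E-flat
Diminished 5th (5th): G-double-flat
Minor 7th (7th): B-double-flat
Major 9th (9th): D-flat

C-flat E-flat G-double-flat B-double-flat D-flat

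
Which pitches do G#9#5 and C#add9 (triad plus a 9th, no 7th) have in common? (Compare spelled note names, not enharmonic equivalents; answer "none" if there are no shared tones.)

G#9#5: G# B# D## F# A#
C#add9: C# E# G# D#
Common to both → G#.

G#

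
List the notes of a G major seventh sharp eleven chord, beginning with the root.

G, B, D, F♯, C♯

G major seventh sharp eleven: major seventh sharp eleven on G.
Root: G
Major 3rd (3rd): B
Perfect 5th (5th): D
Major 7th (7th): F♯
Augmented 11th (11th): C♯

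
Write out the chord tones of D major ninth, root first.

Root D, quality major ninth:
root → D
3rd (major 3rd) → F#
5th (perfect 5th) → A
7th (major 7th) → C#
9th (major 9th) → E

D, F#, A, C#, E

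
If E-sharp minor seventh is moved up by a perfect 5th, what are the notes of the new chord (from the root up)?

B♯ – D♯ – F𝄪 – A♯

E♯ up a perfect 5th → B♯. New chord: B♯ minor seventh.
root → B♯
3rd (minor 3rd) → D♯
5th (perfect 5th) → F𝄪
7th (minor 7th) → A♯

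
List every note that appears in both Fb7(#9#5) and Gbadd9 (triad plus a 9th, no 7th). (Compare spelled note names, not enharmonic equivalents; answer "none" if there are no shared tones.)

A♭

Fb7(#9#5) = F♭, A♭, C, E𝄫, G.
Gbadd9 = G♭, B♭, D♭, A♭.
Shared: A♭.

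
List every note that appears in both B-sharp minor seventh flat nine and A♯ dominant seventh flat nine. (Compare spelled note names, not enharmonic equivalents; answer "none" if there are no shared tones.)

A-sharp

B-sharp minor seventh flat nine: B-sharp D-sharp F-double-sharp A-sharp C-sharp
A♯ dominant seventh flat nine: A-sharp C-double-sharp E-sharp G-sharp B
Common to both → A-sharp.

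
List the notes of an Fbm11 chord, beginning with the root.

Fb Abb Cb Ebb Gb Bbb

Fbm11 is a minor eleventh built on Fb.
root → Fb
3rd (minor 3rd) → Abb
5th (perfect 5th) → Cb
7th (minor 7th) → Ebb
9th (major 9th) → Gb
11th (perfect 11th) → Bbb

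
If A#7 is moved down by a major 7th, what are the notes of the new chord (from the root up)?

B – D♯ – F♯ – A

A major 7th down from A♯ is B, so the new chord is B dominant seventh.
B — root
D♯ — major 3rd
F♯ — perfect 5th
A — minor 7th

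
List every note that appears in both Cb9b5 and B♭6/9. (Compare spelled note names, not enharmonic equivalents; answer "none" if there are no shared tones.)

Cb9b5 = C♭, E♭, G𝄫, B𝄫, D♭.
B♭6/9 = B♭, D, F, G, C.
Shared: none.

none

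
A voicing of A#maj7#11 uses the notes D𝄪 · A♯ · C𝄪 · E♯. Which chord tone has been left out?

G𝄪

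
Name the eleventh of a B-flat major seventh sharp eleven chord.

E

B-flat major seventh sharp eleven is built on Bb; its 11th is an augmented 11th above the root.
A fourth above B uses the letter E, and the augmented 11th above Bb is E.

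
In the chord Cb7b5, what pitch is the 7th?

B𝄫

Cb7b5 is built on C♭; its 7th is a minor 7th above the root.
A seventh above C uses the letter B, and the minor 7th above C♭ is B𝄫.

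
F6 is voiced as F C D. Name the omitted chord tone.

A

F6 = F, A, C, D. The voicing lacks the 3rd (major 3rd), A.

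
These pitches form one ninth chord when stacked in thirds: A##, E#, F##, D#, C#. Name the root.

D#

Arranged so that each adjacent pair is a third by letter name: D# – F## – A## – C# – E#.
The bottom of that stack, D#, is the root (this is D# dominant ninth sharp five).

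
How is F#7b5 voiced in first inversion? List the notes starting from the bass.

A♯, C, E, F♯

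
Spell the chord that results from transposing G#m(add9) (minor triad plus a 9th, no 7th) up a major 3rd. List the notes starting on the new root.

B# D# F## C##

A major 3rd up from G# is B#, so the new chord is B# minor added-ninth.
root → B#
3rd (minor 3rd) → D#
5th (perfect 5th) → F##
9th (major 9th) → C##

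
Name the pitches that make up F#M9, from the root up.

F#  A#  C#  E#  G#

Root F#, quality major ninth:
F# — root
A# — major 3rd
C# — perfect 5th
E# — major 7th
G# — major 9th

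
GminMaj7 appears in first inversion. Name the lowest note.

GminMaj7 = G–Bb–D–F#. First inversion → third in the bass = Bb.

Bb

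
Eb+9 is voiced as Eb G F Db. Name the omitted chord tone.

The full Eb+9 chord is Eb, G, B, Db, F.
Comparing with the voicing, the augmented 5th (5th) — B — is absent.

B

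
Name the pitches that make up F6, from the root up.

Root F, quality major sixth:
- root: F
- major 3rd: A
- perfect 5th: C
- major 6th: D

F, A, C, D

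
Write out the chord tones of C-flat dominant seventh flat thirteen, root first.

Cb – Eb – Gb – Bbb – Abb

C-flat dominant seventh flat thirteen is a dominant seventh flat thirteen built on Cb.
Root: Cb
Major 3rd (3rd): Eb
Perfect 5th (5th): Gb
Minor 7th (7th): Bbb
Minor 13th (13th): Abb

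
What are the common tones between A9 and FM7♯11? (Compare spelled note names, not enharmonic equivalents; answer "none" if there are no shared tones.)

A9: A C# E G B
FM7♯11: F A C E B
Common to both → A, E, B.

A  E  B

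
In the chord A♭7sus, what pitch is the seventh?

Root of A♭7sus = Ab. The 7th is a minor 7th: Ab up a minor 7th → Gb.

Gb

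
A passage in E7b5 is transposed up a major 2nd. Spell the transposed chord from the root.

E up a major 2nd → F#. New chord: F# dominant seventh flat five.
- root: F#
- major 3rd: A#
- diminished 5th: C
- minor 7th: E

F#  A#  C  E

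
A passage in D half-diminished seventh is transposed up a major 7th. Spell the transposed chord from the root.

Transposed root: D → C-sharp (major 7th up). So we spell C-sharp half-diminished seventh:
Root: C-sharp
Minor 3rd (3rd): E
Diminished 5th (5th): G
Minor 7th (7th): B

C-sharp, E, G, B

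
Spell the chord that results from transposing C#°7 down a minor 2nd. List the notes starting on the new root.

B♯, D♯, F♯, A

A minor 2nd down from C♯ is B♯, so the new chord is B♯ diminished seventh.
- root: B♯
- minor 3rd: D♯
- diminished 5th: F♯
- diminished 7th: A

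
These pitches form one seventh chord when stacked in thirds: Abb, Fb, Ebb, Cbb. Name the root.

Stacking in thirds gives Fb – Abb – Cbb – Ebb, so Fb is the root — Fb half-diminished seventh.

Fb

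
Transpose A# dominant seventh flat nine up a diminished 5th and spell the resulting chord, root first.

Transposed root: A-sharp → E (diminished 5th up). So we spell E dominant seventh flat nine:
E — root
G-sharp — major 3rd
B — perfect 5th
D — minor 7th
F — minor 9th

E – G-sharp – B – D – F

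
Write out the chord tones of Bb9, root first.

B♭  D  F  A♭  C

Root B♭, quality dominant ninth:
B♭ — root
D — major 3rd
F — perfect 5th
A♭ — minor 7th
C — major 9th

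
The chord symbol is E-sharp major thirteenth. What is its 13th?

C##

Root of E-sharp major thirteenth = E#. The 13th is a major 13th: E# up a major 13th → C##.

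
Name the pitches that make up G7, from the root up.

G B D F

G7 is a dominant seventh built on G.
- root: G
- major 3rd: B
- perfect 5th: D
- minor 7th: F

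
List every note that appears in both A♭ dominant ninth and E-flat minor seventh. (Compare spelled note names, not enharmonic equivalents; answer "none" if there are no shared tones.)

A♭ dominant ninth = Ab, C, Eb, Gb, Bb.
E-flat minor seventh = Eb, Gb, Bb, Db.
Shared: Eb, Gb, Bb.

Eb, Gb, Bb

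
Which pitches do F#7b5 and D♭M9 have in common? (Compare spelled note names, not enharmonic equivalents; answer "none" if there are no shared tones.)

C

F#7b5 = F♯, A♯, C, E.
D♭M9 = D♭, F, A♭, C, E♭.
Shared: C.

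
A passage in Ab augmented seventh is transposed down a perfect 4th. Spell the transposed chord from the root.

Ab down a perfect 4th → Eb. New chord: Eb augmented seventh.
Root: Eb
Major 3rd (3rd): G
Augmented 5th (5th): B
Minor 7th (7th): Db

Eb, G, B, Db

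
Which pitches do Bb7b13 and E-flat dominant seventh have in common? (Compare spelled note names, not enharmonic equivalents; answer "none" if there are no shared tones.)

B♭

Bb7b13 = B♭, D, F, A♭, G♭.
E-flat dominant seventh = E♭, G, B♭, D♭.
Shared: B♭.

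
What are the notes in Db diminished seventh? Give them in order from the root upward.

Db diminished seventh: diminished seventh on D♭.
Root: D♭
Minor 3rd (3rd): F♭
Diminished 5th (5th): A𝄫
Diminished 7th (7th): C𝄫

D♭, F♭, A𝄫, C𝄫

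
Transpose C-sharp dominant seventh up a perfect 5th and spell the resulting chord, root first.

G#  B#  D#  F#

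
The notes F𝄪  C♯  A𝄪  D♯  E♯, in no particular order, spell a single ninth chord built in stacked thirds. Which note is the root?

Stacking in thirds gives D♯ – F𝄪 – A𝄪 – C♯ – E♯, so D♯ is the root — D♯ dominant ninth sharp five.

D♯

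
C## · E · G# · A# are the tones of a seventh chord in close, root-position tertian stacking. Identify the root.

A#

Arranged so that each adjacent pair is a third by letter name: A# – C## – E – G#.
The bottom of that stack, A#, is the root (this is A# dominant seventh flat five).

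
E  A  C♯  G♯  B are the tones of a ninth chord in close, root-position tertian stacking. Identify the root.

A

Arranged so that each adjacent pair is a third by letter name: A – C♯ – E – G♯ – B.
The bottom of that stack, A, is the root (this is A major ninth).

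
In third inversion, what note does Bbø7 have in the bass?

Bbø7 in root position is Bb–Db–Fb–Ab.
Third inversion places the seventh in the bass, which is Ab.

Ab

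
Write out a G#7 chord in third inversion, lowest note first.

G#7 = G♯–B♯–D♯–F♯; third inversion → seventh (F♯) lowest.

F♯ G♯ B♯ D♯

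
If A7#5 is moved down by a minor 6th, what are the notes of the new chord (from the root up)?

C# – E# – G## – B

A down a minor 6th → C#. New chord: C# augmented seventh.
Root: C#
Major 3rd (3rd): E#
Augmented 5th (5th): G##
Minor 7th (7th): B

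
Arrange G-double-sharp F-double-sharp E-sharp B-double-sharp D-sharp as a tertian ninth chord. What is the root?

Arranged so that each adjacent pair is a third by letter name: E-sharp – G-double-sharp – B-double-sharp – D-sharp – F-double-sharp.
The bottom of that stack, E-sharp, is the root (this is E-sharp dominant ninth sharp five).

E-sharp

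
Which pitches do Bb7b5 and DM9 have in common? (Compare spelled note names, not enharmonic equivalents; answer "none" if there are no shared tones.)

Bb7b5: Bb D Fb Ab
DM9: D F# A C# E
Common to both → D.

D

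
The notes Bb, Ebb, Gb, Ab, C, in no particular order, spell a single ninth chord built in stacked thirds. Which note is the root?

Arranged so that each adjacent pair is a third by letter name: Ab – C – Ebb – Gb – Bb.
The bottom of that stack, Ab, is the root (this is Ab dominant ninth flat five).

Ab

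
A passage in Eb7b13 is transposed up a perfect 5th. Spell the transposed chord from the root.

Bb  D  F  Ab  Gb

Eb up a perfect 5th → Bb. New chord: Bb dominant seventh flat thirteen.
- root: Bb
- major 3rd: D
- perfect 5th: F
- minor 7th: Ab
- minor 13th: Gb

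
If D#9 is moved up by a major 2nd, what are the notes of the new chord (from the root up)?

Transposed root: D# → E# (major 2nd up). So we spell E# dominant ninth:
root → E#
3rd (major 3rd) → G##
5th (perfect 5th) → B#
7th (minor 7th) → D#
9th (major 9th) → F##

E#, G##, B#, D#, F##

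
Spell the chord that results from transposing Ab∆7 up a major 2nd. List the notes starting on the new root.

Bb, D, F, A

Ab up a major 2nd → Bb. New chord: Bb major seventh.
- root: Bb
- major 3rd: D
- perfect 5th: F
- major 7th: A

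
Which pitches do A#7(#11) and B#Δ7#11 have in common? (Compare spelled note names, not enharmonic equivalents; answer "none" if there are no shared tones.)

D##

A#7(#11): A# C## E# G# D##
B#Δ7#11: B# D## F## A## E##
Common to both → D##.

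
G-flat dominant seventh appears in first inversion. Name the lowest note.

B-flat

G-flat dominant seventh in root position is G-flat–B-flat–D-flat–F-flat.
First inversion places the third in the bass, which is B-flat.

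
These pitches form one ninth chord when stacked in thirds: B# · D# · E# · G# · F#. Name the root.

E#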